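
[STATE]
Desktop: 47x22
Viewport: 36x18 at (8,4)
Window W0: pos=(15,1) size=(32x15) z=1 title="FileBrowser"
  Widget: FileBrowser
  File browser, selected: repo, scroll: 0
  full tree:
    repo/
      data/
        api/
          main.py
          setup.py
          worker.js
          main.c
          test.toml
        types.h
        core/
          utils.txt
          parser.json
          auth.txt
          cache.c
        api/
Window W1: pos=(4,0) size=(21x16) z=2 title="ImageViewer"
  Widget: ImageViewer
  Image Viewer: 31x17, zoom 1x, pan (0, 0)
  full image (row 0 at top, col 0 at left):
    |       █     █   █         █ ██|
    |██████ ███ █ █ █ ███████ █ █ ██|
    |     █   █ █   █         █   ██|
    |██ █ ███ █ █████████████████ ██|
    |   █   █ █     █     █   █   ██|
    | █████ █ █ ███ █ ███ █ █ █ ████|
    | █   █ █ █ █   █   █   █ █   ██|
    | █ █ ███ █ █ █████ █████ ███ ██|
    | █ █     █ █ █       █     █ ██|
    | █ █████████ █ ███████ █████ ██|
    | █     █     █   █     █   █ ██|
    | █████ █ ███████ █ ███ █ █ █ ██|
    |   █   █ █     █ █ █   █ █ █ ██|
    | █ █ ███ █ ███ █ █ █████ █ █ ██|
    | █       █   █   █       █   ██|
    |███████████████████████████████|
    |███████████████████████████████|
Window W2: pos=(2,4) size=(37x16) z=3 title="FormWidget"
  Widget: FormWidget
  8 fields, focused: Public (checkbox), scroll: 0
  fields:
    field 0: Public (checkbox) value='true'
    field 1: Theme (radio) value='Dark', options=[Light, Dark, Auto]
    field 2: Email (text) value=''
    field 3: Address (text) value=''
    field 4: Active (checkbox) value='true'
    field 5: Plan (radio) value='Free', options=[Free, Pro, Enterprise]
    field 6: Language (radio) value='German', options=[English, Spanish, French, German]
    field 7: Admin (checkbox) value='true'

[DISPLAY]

━━━━━━━━━━━━━━━━━━━━━━━━━━━━━━┓     
Widget                        ┃     
──────────────────────────────┨     
lic:     [x]                  ┃     
me:      ( ) Light  (●) Dark  ┃     
il:      [                   ]┃     
ress:    [                   ]┃     
ive:     [x]                  ┃     
n:       (●) Free  ( ) Pro  ( ┃     
guage:   ( ) English  ( ) Span┃     
in:      [x]                  ┃     
                              ┃━━━━━
                              ┃     
                              ┃     
                              ┃     
━━━━━━━━━━━━━━━━━━━━━━━━━━━━━━┛     
                                    
                                    


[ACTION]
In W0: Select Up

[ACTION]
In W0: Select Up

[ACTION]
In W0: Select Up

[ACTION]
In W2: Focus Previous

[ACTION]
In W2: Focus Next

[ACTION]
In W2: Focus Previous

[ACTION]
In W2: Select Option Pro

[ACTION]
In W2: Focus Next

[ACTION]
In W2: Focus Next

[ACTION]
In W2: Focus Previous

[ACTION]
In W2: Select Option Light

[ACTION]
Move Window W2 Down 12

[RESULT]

███ ███ █ █ █ ██┃o/                 
  █   █ █   █   ┃ata/               
━━━━━━━━━━━━━━━━━━━━━━━━━━━━━━┓     
Widget                        ┃     
──────────────────────────────┨     
lic:     [x]                  ┃     
me:      ( ) Light  (●) Dark  ┃     
il:      [                   ]┃     
ress:    [                   ]┃     
ive:     [x]                  ┃     
n:       (●) Free  ( ) Pro  ( ┃     
guage:   ( ) English  ( ) Span┃━━━━━
in:      [x]                  ┃     
                              ┃     
                              ┃     
                              ┃     
                              ┃     
━━━━━━━━━━━━━━━━━━━━━━━━━━━━━━┛     


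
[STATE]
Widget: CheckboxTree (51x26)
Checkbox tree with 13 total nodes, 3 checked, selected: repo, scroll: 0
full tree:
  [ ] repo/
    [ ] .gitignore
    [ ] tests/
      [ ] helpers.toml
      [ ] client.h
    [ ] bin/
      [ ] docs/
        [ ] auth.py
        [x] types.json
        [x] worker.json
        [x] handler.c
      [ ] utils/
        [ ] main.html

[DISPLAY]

>[-] repo/                                         
   [ ] .gitignore                                  
   [ ] tests/                                      
     [ ] helpers.toml                              
     [ ] client.h                                  
   [-] bin/                                        
     [-] docs/                                     
       [ ] auth.py                                 
       [x] types.json                              
       [x] worker.json                             
       [x] handler.c                               
     [ ] utils/                                    
       [ ] main.html                               
                                                   
                                                   
                                                   
                                                   
                                                   
                                                   
                                                   
                                                   
                                                   
                                                   
                                                   
                                                   
                                                   


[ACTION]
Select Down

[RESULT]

 [-] repo/                                         
>  [ ] .gitignore                                  
   [ ] tests/                                      
     [ ] helpers.toml                              
     [ ] client.h                                  
   [-] bin/                                        
     [-] docs/                                     
       [ ] auth.py                                 
       [x] types.json                              
       [x] worker.json                             
       [x] handler.c                               
     [ ] utils/                                    
       [ ] main.html                               
                                                   
                                                   
                                                   
                                                   
                                                   
                                                   
                                                   
                                                   
                                                   
                                                   
                                                   
                                                   
                                                   


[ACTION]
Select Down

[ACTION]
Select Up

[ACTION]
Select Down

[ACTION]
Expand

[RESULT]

 [-] repo/                                         
   [ ] .gitignore                                  
>  [ ] tests/                                      
     [ ] helpers.toml                              
     [ ] client.h                                  
   [-] bin/                                        
     [-] docs/                                     
       [ ] auth.py                                 
       [x] types.json                              
       [x] worker.json                             
       [x] handler.c                               
     [ ] utils/                                    
       [ ] main.html                               
                                                   
                                                   
                                                   
                                                   
                                                   
                                                   
                                                   
                                                   
                                                   
                                                   
                                                   
                                                   
                                                   


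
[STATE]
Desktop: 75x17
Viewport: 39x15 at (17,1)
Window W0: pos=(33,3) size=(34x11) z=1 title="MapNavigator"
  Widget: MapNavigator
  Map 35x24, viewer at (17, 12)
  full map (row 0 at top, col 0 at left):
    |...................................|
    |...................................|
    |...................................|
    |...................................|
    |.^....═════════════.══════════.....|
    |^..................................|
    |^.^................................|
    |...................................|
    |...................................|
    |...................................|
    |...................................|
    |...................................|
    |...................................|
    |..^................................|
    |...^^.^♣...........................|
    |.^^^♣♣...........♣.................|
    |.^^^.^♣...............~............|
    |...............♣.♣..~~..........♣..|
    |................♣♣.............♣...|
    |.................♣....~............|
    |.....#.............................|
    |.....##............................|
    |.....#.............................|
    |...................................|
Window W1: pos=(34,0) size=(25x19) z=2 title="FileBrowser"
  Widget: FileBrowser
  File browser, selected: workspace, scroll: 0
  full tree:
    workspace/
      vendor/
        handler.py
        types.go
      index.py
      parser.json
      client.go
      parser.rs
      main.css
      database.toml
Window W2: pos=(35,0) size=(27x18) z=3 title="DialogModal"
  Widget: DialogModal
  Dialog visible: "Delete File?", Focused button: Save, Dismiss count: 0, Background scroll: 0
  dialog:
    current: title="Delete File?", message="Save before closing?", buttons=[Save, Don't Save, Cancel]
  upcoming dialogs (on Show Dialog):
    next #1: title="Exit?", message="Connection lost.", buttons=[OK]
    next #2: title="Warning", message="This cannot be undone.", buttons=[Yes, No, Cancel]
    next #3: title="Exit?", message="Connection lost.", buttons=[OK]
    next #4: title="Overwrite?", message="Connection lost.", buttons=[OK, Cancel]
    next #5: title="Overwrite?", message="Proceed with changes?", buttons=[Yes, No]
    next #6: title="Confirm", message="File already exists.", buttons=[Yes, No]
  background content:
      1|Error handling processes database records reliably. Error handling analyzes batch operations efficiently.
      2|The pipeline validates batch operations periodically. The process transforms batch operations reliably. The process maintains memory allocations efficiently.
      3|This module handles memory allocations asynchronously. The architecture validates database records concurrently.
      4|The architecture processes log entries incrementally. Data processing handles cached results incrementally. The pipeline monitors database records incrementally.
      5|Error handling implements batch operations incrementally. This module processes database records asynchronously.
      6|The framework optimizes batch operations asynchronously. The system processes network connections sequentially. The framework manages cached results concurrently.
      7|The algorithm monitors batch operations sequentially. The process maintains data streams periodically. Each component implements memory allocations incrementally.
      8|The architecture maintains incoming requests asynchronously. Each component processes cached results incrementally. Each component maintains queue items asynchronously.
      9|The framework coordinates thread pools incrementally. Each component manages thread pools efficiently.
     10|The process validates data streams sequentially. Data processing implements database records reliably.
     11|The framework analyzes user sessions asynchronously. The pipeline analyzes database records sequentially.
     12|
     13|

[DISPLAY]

                 ┃┃ DialogModal        
                 ┠┠────────────────────
                ┏┃┃Error handling proce
                ┃┃┃The pipeline validat
                ┠┃┃This module handles 
                ┃┃┃The architecture pro
                ┃┃┃Er┌─────────────────
                ┃┃┃Th│    Delete File? 
                ┃┃┃Th│Save before closi
                ┃┃┃Th│[Save]  Don't Sav
                ┃┃┃Th└─────────────────
                ┃┃┃The process validate
                ┗┃┃The framework analyz
                 ┃┃                    
                 ┃┃                    


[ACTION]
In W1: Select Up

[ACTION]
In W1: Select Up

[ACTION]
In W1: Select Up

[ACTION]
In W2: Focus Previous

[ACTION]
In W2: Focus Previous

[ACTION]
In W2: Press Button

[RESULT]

                 ┃┃ DialogModal        
                 ┠┠────────────────────
                ┏┃┃Error handling proce
                ┃┃┃The pipeline validat
                ┠┃┃This module handles 
                ┃┃┃The architecture pro
                ┃┃┃Error handling imple
                ┃┃┃The framework optimi
                ┃┃┃The algorithm monito
                ┃┃┃The architecture mai
                ┃┃┃The framework coordi
                ┃┃┃The process validate
                ┗┃┃The framework analyz
                 ┃┃                    
                 ┃┃                    


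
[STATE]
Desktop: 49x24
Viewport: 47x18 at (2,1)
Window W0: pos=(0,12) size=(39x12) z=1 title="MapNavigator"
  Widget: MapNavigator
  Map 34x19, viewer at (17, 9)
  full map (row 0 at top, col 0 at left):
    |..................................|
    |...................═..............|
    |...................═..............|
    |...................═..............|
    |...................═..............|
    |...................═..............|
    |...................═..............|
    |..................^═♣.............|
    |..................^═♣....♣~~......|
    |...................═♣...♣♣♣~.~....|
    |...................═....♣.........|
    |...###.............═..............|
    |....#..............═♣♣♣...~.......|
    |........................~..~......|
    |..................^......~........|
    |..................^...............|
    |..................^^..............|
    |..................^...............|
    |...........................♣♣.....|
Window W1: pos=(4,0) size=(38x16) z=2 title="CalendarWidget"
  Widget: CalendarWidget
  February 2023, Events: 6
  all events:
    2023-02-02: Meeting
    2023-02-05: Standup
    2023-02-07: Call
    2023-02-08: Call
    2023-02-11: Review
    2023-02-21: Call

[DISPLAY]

  ┃ CalendarWidget                     ┃       
  ┠────────────────────────────────────┨       
  ┃           February 2023            ┃       
  ┃Mo Tu We Th Fr Sa Su                ┃       
  ┃       1  2*  3  4  5*              ┃       
  ┃ 6  7*  8*  9 10 11* 12             ┃       
  ┃13 14 15 16 17 18 19                ┃       
  ┃20 21* 22 23 24 25 26               ┃       
  ┃27 28                               ┃       
  ┃                                    ┃       
  ┃                                    ┃       
━━┃                                    ┃       
Ma┃                                    ┃       
──┃                                    ┃       
..┗━━━━━━━━━━━━━━━━━━━━━━━━━━━━━━━━━━━━┛       
...................═..............  ┃          
..................^═♣.............  ┃          
..................^═♣....♣~~......  ┃          


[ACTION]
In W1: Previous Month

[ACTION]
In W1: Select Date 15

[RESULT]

  ┃ CalendarWidget                     ┃       
  ┠────────────────────────────────────┨       
  ┃            January 2023            ┃       
  ┃Mo Tu We Th Fr Sa Su                ┃       
  ┃                   1                ┃       
  ┃ 2  3  4  5  6  7  8                ┃       
  ┃ 9 10 11 12 13 14 [15]              ┃       
  ┃16 17 18 19 20 21 22                ┃       
  ┃23 24 25 26 27 28 29                ┃       
  ┃30 31                               ┃       
  ┃                                    ┃       
━━┃                                    ┃       
Ma┃                                    ┃       
──┃                                    ┃       
..┗━━━━━━━━━━━━━━━━━━━━━━━━━━━━━━━━━━━━┛       
...................═..............  ┃          
..................^═♣.............  ┃          
..................^═♣....♣~~......  ┃          


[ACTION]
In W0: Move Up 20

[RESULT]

  ┃ CalendarWidget                     ┃       
  ┠────────────────────────────────────┨       
  ┃            January 2023            ┃       
  ┃Mo Tu We Th Fr Sa Su                ┃       
  ┃                   1                ┃       
  ┃ 2  3  4  5  6  7  8                ┃       
  ┃ 9 10 11 12 13 14 [15]              ┃       
  ┃16 17 18 19 20 21 22                ┃       
  ┃23 24 25 26 27 28 29                ┃       
  ┃30 31                               ┃       
  ┃                                    ┃       
━━┃                                    ┃       
Ma┃                                    ┃       
──┃                                    ┃       
  ┗━━━━━━━━━━━━━━━━━━━━━━━━━━━━━━━━━━━━┛       
                                    ┃          
                                    ┃          
                                    ┃          


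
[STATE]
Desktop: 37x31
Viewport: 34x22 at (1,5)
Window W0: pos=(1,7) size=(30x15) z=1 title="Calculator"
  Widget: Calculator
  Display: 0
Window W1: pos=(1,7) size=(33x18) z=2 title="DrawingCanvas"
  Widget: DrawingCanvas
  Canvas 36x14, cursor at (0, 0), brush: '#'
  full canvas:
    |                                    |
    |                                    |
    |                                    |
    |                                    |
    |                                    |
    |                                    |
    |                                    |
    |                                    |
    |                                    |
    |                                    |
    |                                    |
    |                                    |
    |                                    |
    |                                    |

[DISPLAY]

                                  
                                  
┏━━━━━━━━━━━━━━━━━━━━━━━━━━━━━━━┓ 
┃ DrawingCanvas                 ┃ 
┠───────────────────────────────┨ 
┃+                              ┃ 
┃                               ┃ 
┃                               ┃ 
┃                               ┃ 
┃                               ┃ 
┃                               ┃ 
┃                               ┃ 
┃                               ┃ 
┃                               ┃ 
┃                               ┃ 
┃                               ┃ 
┃                               ┃ 
┃                               ┃ 
┃                               ┃ 
┗━━━━━━━━━━━━━━━━━━━━━━━━━━━━━━━┛ 
                                  
                                  


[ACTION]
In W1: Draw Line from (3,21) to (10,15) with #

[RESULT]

                                  
                                  
┏━━━━━━━━━━━━━━━━━━━━━━━━━━━━━━━┓ 
┃ DrawingCanvas                 ┃ 
┠───────────────────────────────┨ 
┃+                              ┃ 
┃                               ┃ 
┃                               ┃ 
┃                     #         ┃ 
┃                    #          ┃ 
┃                   #           ┃ 
┃                  #            ┃ 
┃                  #            ┃ 
┃                 #             ┃ 
┃                #              ┃ 
┃               #               ┃ 
┃                               ┃ 
┃                               ┃ 
┃                               ┃ 
┗━━━━━━━━━━━━━━━━━━━━━━━━━━━━━━━┛ 
                                  
                                  


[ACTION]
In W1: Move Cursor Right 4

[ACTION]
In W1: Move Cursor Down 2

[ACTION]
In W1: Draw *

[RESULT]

                                  
                                  
┏━━━━━━━━━━━━━━━━━━━━━━━━━━━━━━━┓ 
┃ DrawingCanvas                 ┃ 
┠───────────────────────────────┨ 
┃                               ┃ 
┃                               ┃ 
┃    *                          ┃ 
┃                     #         ┃ 
┃                    #          ┃ 
┃                   #           ┃ 
┃                  #            ┃ 
┃                  #            ┃ 
┃                 #             ┃ 
┃                #              ┃ 
┃               #               ┃ 
┃                               ┃ 
┃                               ┃ 
┃                               ┃ 
┗━━━━━━━━━━━━━━━━━━━━━━━━━━━━━━━┛ 
                                  
                                  


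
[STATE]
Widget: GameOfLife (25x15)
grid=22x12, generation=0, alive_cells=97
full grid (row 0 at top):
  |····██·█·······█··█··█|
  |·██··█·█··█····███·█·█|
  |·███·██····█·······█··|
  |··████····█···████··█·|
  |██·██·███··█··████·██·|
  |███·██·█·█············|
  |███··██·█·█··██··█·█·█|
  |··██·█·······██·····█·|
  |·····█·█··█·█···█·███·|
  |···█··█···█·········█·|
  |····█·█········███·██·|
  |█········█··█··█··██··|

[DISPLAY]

Gen: 0                   
····██·█·······█··█··█   
·██··█·█··█····███·█·█   
·███·██····█·······█··   
··████····█···████··█·   
██·██·███··█··████·██·   
███·██·█·█············   
███··██·█·█··██··█·█·█   
··██·█·······██·····█·   
·····█·█··█·█···█·███·   
···█··█···█·········█·   
····█·█········███·██·   
█········█··█··█··██··   
                         
                         


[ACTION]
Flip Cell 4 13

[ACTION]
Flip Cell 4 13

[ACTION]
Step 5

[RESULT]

Gen: 5                   
··············███·····   
··············██·█··██   
···············█··█···   
················█·····   
·······█···███·█·█████   
··█···█·█···█·█··█·█··   
·█·█··█·█···█····█·██·   
██·█···█···████··██··█   
··········██··█····█··   
··██······██·██····█··   
···█·██·······█·█·····   
·····█·······██·█··█·█   
                         
                         


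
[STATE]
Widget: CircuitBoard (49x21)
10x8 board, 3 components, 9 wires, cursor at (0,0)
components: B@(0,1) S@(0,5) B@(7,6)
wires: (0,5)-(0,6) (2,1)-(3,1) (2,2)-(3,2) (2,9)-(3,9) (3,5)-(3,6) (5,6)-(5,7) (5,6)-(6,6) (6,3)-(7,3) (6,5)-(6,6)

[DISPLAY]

   0 1 2 3 4 5 6 7 8 9                           
0  [.]  B               S ─ ·                    
                                                 
1                                                
                                                 
2       ·   ·                           ·        
        │   │                           │        
3       ·   ·           · ─ ·           ·        
                                                 
4                                                
                                                 
5                           · ─ ·                
                            │                    
6               ·       · ─ ·                    
                │                                
7               ·           B                    
Cursor: (0,0)                                    
                                                 
                                                 
                                                 
                                                 


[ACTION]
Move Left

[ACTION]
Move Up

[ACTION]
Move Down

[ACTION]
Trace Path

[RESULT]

   0 1 2 3 4 5 6 7 8 9                           
0       B               S ─ ·                    
                                                 
1  [.]                                           
                                                 
2       ·   ·                           ·        
        │   │                           │        
3       ·   ·           · ─ ·           ·        
                                                 
4                                                
                                                 
5                           · ─ ·                
                            │                    
6               ·       · ─ ·                    
                │                                
7               ·           B                    
Cursor: (1,0)  Trace: No connections             
                                                 
                                                 
                                                 
                                                 


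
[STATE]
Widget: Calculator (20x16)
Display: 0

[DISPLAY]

                   0
┌───┬───┬───┬───┐   
│ 7 │ 8 │ 9 │ ÷ │   
├───┼───┼───┼───┤   
│ 4 │ 5 │ 6 │ × │   
├───┼───┼───┼───┤   
│ 1 │ 2 │ 3 │ - │   
├───┼───┼───┼───┤   
│ 0 │ . │ = │ + │   
├───┼───┼───┼───┤   
│ C │ MC│ MR│ M+│   
└───┴───┴───┴───┘   
                    
                    
                    
                    


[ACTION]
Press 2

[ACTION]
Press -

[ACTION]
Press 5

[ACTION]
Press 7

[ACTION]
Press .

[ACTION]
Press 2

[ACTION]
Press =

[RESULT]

               -55.2
┌───┬───┬───┬───┐   
│ 7 │ 8 │ 9 │ ÷ │   
├───┼───┼───┼───┤   
│ 4 │ 5 │ 6 │ × │   
├───┼───┼───┼───┤   
│ 1 │ 2 │ 3 │ - │   
├───┼───┼───┼───┤   
│ 0 │ . │ = │ + │   
├───┼───┼───┼───┤   
│ C │ MC│ MR│ M+│   
└───┴───┴───┴───┘   
                    
                    
                    
                    


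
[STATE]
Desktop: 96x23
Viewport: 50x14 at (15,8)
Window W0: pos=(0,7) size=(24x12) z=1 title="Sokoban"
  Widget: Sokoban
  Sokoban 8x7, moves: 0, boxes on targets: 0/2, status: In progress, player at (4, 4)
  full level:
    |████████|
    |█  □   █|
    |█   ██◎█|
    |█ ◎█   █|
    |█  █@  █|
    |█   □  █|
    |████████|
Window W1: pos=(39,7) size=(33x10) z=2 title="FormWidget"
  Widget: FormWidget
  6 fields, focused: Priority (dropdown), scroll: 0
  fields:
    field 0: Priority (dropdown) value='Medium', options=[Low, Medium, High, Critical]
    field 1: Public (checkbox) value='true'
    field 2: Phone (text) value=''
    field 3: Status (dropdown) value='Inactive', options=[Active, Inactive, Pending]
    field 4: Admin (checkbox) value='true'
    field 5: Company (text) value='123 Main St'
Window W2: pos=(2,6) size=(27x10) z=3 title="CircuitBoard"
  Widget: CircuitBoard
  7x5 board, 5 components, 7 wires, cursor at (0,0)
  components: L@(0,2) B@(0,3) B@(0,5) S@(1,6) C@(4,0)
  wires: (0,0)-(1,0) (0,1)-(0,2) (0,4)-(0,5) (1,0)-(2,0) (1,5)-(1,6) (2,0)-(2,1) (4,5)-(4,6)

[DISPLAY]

─────────────┨          ┃ FormWidget              
 5 6         ┃          ┠─────────────────────────
L   B   · ─ B┃          ┃> Priority:   [Medium    
             ┃          ┃  Public:     [x]        
            ·┃          ┃  Phone:      [          
             ┃          ┃  Status:     [Inactive  
             ┃          ┃  Admin:      [x]        
━━━━━━━━━━━━━┛          ┃  Company:    [123 Main S
        ┃               ┗━━━━━━━━━━━━━━━━━━━━━━━━━
        ┃                                         
━━━━━━━━┛                                         
                                                  
                                                  
                                                  


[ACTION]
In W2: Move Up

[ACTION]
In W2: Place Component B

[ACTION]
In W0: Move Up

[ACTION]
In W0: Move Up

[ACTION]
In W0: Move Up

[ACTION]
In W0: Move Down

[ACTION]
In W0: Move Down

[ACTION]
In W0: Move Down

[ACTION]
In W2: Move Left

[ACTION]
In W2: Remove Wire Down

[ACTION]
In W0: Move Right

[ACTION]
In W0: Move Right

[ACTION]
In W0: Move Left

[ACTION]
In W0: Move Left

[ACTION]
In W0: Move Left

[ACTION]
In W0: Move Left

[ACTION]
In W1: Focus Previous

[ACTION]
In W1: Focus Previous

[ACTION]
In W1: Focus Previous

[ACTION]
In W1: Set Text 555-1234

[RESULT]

─────────────┨          ┃ FormWidget              
 5 6         ┃          ┠─────────────────────────
L   B   · ─ B┃          ┃  Priority:   [Medium    
             ┃          ┃  Public:     [x]        
            ·┃          ┃  Phone:      [          
             ┃          ┃> Status:     [Inactive  
             ┃          ┃  Admin:      [x]        
━━━━━━━━━━━━━┛          ┃  Company:    [123 Main S
        ┃               ┗━━━━━━━━━━━━━━━━━━━━━━━━━
        ┃                                         
━━━━━━━━┛                                         
                                                  
                                                  
                                                  


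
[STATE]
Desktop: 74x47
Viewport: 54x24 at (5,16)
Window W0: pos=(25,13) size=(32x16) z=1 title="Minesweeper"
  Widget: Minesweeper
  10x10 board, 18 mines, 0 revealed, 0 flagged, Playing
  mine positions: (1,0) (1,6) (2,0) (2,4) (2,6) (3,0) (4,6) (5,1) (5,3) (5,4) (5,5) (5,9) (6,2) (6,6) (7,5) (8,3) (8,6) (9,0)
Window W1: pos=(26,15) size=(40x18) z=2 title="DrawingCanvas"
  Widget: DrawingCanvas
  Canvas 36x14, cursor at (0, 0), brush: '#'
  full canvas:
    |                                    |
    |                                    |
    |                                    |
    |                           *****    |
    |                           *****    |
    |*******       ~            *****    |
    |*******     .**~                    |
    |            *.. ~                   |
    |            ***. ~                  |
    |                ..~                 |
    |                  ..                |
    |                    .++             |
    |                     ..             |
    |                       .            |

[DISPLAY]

                    ┃┃ DrawingCanvas                  
                    ┃┠────────────────────────────────
                    ┃┃+                               
                    ┃┃                                
                    ┃┃                                
                    ┃┃                           *****
                    ┃┃                           *****
                    ┃┃*******       ~            *****
                    ┃┃*******     .**~                
                    ┃┃            *.. ~               
                    ┃┃            ***. ~              
                    ┃┃                ..~             
                    ┗┃                  ..            
                     ┃                    .++         
                     ┃                     ..         
                     ┃                       .        
                     ┗━━━━━━━━━━━━━━━━━━━━━━━━━━━━━━━━
                                                      
                                                      
                                                      
                                                      
                                                      
                                                      
                                                      


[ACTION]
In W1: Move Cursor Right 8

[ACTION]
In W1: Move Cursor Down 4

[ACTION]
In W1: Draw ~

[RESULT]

                    ┃┃ DrawingCanvas                  
                    ┃┠────────────────────────────────
                    ┃┃                                
                    ┃┃                                
                    ┃┃                                
                    ┃┃                           *****
                    ┃┃        ~                  *****
                    ┃┃*******       ~            *****
                    ┃┃*******     .**~                
                    ┃┃            *.. ~               
                    ┃┃            ***. ~              
                    ┃┃                ..~             
                    ┗┃                  ..            
                     ┃                    .++         
                     ┃                     ..         
                     ┃                       .        
                     ┗━━━━━━━━━━━━━━━━━━━━━━━━━━━━━━━━
                                                      
                                                      
                                                      
                                                      
                                                      
                                                      
                                                      


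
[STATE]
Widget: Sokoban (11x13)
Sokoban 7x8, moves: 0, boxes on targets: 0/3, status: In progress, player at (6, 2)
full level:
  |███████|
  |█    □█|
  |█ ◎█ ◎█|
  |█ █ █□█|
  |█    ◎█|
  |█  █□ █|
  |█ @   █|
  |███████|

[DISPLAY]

███████    
█    □█    
█ ◎█ ◎█    
█ █ █□█    
█    ◎█    
█  █□ █    
█ @   █    
███████    
Moves: 0  0
           
           
           
           


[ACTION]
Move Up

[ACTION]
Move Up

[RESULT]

███████    
█    □█    
█ ◎█ ◎█    
█ █ █□█    
█ @  ◎█    
█  █□ █    
█     █    
███████    
Moves: 2  0
           
           
           
           


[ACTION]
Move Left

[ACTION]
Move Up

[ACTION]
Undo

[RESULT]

███████    
█    □█    
█ ◎█ ◎█    
█ █ █□█    
█@   ◎█    
█  █□ █    
█     █    
███████    
Moves: 3  0
           
           
           
           


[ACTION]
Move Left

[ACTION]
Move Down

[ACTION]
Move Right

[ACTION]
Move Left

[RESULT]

███████    
█    □█    
█ ◎█ ◎█    
█ █ █□█    
█    ◎█    
█@ █□ █    
█     █    
███████    
Moves: 6  0
           
           
           
           


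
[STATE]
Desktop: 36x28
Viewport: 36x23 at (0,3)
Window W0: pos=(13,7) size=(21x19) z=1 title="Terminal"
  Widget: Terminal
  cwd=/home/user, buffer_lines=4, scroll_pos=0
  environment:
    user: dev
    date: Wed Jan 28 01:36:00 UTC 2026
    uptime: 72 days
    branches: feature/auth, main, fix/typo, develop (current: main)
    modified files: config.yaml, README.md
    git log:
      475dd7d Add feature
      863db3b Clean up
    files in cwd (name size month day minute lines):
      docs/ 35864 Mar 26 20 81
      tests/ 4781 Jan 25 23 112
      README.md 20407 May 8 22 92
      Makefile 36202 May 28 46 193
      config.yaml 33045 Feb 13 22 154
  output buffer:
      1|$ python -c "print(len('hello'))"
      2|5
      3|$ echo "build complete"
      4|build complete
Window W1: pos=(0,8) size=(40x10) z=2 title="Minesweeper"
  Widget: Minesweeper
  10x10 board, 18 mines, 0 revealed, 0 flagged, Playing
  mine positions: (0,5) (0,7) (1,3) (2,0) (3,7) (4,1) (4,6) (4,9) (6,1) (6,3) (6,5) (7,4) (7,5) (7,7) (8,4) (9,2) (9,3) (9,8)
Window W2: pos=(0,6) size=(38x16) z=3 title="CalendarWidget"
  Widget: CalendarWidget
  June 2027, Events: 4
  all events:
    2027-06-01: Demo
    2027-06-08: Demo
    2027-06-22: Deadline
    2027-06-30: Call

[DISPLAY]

                                    
                                    
                                    
┏━━━━━━━━━━━━━━━━━━━━━━━━━━━━━━━━━━━
┃ CalendarWidget                    
┠───────────────────────────────────
┃             June 2027             
┃Mo Tu We Th Fr Sa Su               
┃    1*  2  3  4  5  6              
┃ 7  8*  9 10 11 12 13              
┃14 15 16 17 18 19 20               
┃21 22* 23 24 25 26 27              
┃28 29 30*                          
┃                                   
┃                                   
┃                                   
┃                                   
┃                                   
┗━━━━━━━━━━━━━━━━━━━━━━━━━━━━━━━━━━━
             ┃                   ┃  
             ┃                   ┃  
             ┃                   ┃  
             ┗━━━━━━━━━━━━━━━━━━━┛  


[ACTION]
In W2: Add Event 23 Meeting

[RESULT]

                                    
                                    
                                    
┏━━━━━━━━━━━━━━━━━━━━━━━━━━━━━━━━━━━
┃ CalendarWidget                    
┠───────────────────────────────────
┃             June 2027             
┃Mo Tu We Th Fr Sa Su               
┃    1*  2  3  4  5  6              
┃ 7  8*  9 10 11 12 13              
┃14 15 16 17 18 19 20               
┃21 22* 23* 24 25 26 27             
┃28 29 30*                          
┃                                   
┃                                   
┃                                   
┃                                   
┃                                   
┗━━━━━━━━━━━━━━━━━━━━━━━━━━━━━━━━━━━
             ┃                   ┃  
             ┃                   ┃  
             ┃                   ┃  
             ┗━━━━━━━━━━━━━━━━━━━┛  


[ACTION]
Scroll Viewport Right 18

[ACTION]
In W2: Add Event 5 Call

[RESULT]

                                    
                                    
                                    
┏━━━━━━━━━━━━━━━━━━━━━━━━━━━━━━━━━━━
┃ CalendarWidget                    
┠───────────────────────────────────
┃             June 2027             
┃Mo Tu We Th Fr Sa Su               
┃    1*  2  3  4  5*  6             
┃ 7  8*  9 10 11 12 13              
┃14 15 16 17 18 19 20               
┃21 22* 23* 24 25 26 27             
┃28 29 30*                          
┃                                   
┃                                   
┃                                   
┃                                   
┃                                   
┗━━━━━━━━━━━━━━━━━━━━━━━━━━━━━━━━━━━
             ┃                   ┃  
             ┃                   ┃  
             ┃                   ┃  
             ┗━━━━━━━━━━━━━━━━━━━┛  


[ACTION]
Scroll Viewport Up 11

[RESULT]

                                    
                                    
                                    
                                    
                                    
                                    
┏━━━━━━━━━━━━━━━━━━━━━━━━━━━━━━━━━━━
┃ CalendarWidget                    
┠───────────────────────────────────
┃             June 2027             
┃Mo Tu We Th Fr Sa Su               
┃    1*  2  3  4  5*  6             
┃ 7  8*  9 10 11 12 13              
┃14 15 16 17 18 19 20               
┃21 22* 23* 24 25 26 27             
┃28 29 30*                          
┃                                   
┃                                   
┃                                   
┃                                   
┃                                   
┗━━━━━━━━━━━━━━━━━━━━━━━━━━━━━━━━━━━
             ┃                   ┃  
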